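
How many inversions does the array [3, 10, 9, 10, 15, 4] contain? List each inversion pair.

Finding inversions in [3, 10, 9, 10, 15, 4]:

(1, 2): arr[1]=10 > arr[2]=9
(1, 5): arr[1]=10 > arr[5]=4
(2, 5): arr[2]=9 > arr[5]=4
(3, 5): arr[3]=10 > arr[5]=4
(4, 5): arr[4]=15 > arr[5]=4

Total inversions: 5

The array has 5 inversion(s): (1,2), (1,5), (2,5), (3,5), (4,5). Each pair (i,j) satisfies i < j and arr[i] > arr[j].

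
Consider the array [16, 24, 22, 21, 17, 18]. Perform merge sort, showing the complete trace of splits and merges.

Merge sort trace:

Split: [16, 24, 22, 21, 17, 18] -> [16, 24, 22] and [21, 17, 18]
  Split: [16, 24, 22] -> [16] and [24, 22]
    Split: [24, 22] -> [24] and [22]
    Merge: [24] + [22] -> [22, 24]
  Merge: [16] + [22, 24] -> [16, 22, 24]
  Split: [21, 17, 18] -> [21] and [17, 18]
    Split: [17, 18] -> [17] and [18]
    Merge: [17] + [18] -> [17, 18]
  Merge: [21] + [17, 18] -> [17, 18, 21]
Merge: [16, 22, 24] + [17, 18, 21] -> [16, 17, 18, 21, 22, 24]

Final sorted array: [16, 17, 18, 21, 22, 24]

The merge sort proceeds by recursively splitting the array and merging sorted halves.
After all merges, the sorted array is [16, 17, 18, 21, 22, 24].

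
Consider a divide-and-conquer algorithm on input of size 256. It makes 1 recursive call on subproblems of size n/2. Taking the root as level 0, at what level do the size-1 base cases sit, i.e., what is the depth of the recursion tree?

For divide and conquer with division factor 2:

Problem sizes at each level:
Level 0: 256
Level 1: 128
Level 2: 64
Level 3: 32
Level 4: 16
Level 5: 8
Level 6: 4
Level 7: 2
Level 8: 1

The root is level 0 and the size-1 base case is level 8 (the tree spans levels 0 through 8, i.e. 9 levels counting the root), so the depth is the number of divisions: log_2(256) = 8

The recursion tree depth is log_2(256) = 8. At each level, the problem size is divided by 2, so it takes 8 divisions to reduce to a base case of size 1. The algorithm makes 1 recursive call at each level.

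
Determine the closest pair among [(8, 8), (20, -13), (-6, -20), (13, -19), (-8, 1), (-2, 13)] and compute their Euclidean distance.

Computing all pairwise distances among 6 points:

d((8, 8), (20, -13)) = 24.1868
d((8, 8), (-6, -20)) = 31.305
d((8, 8), (13, -19)) = 27.4591
d((8, 8), (-8, 1)) = 17.4642
d((8, 8), (-2, 13)) = 11.1803
d((20, -13), (-6, -20)) = 26.9258
d((20, -13), (13, -19)) = 9.2195 <-- minimum
d((20, -13), (-8, 1)) = 31.305
d((20, -13), (-2, 13)) = 34.0588
d((-6, -20), (13, -19)) = 19.0263
d((-6, -20), (-8, 1)) = 21.095
d((-6, -20), (-2, 13)) = 33.2415
d((13, -19), (-8, 1)) = 29.0
d((13, -19), (-2, 13)) = 35.3412
d((-8, 1), (-2, 13)) = 13.4164

Closest pair: (20, -13) and (13, -19) with distance 9.2195

The closest pair is (20, -13) and (13, -19) with Euclidean distance 9.2195. For 6 points, brute-force pairwise comparison is shown above. For large n, the divide-and-conquer algorithm (sort by x, recurse on halves, check the dividing strip) achieves O(n log n).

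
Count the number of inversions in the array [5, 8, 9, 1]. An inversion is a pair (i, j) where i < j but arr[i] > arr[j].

Finding inversions in [5, 8, 9, 1]:

(0, 3): arr[0]=5 > arr[3]=1
(1, 3): arr[1]=8 > arr[3]=1
(2, 3): arr[2]=9 > arr[3]=1

Total inversions: 3

The array has 3 inversion(s): (0,3), (1,3), (2,3). Each pair (i,j) satisfies i < j and arr[i] > arr[j].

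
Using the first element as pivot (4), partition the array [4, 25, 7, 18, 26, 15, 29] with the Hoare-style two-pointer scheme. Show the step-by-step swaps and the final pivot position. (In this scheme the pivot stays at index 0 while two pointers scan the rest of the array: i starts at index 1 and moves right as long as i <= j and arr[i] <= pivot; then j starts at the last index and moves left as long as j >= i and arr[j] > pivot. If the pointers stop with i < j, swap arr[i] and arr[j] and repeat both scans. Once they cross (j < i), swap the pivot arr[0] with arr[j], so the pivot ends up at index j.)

Hoare-style two-pointer partition with pivot = 4:

Initial array: [4, 25, 7, 18, 26, 15, 29]

Pointers start at i = 1, j = 6.
i ends at 1, j ends at 0: the pointers have crossed (j < i), so scanning stops.

j = 0, so swapping arr[0] with arr[j] leaves the pivot at position 0: [4, 25, 7, 18, 26, 15, 29]
Pivot position: 0

After partitioning with pivot 4, the array becomes [4, 25, 7, 18, 26, 15, 29]. The pivot is placed at index 0. All elements to the left of the pivot are <= 4, and all elements to the right are > 4.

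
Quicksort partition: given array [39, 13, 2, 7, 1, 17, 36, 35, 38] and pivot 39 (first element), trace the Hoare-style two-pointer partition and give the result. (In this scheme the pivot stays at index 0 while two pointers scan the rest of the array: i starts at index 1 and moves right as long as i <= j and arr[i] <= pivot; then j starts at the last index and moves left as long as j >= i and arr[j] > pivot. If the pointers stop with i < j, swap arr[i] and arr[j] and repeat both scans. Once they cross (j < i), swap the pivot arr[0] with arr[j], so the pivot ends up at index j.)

Hoare-style two-pointer partition with pivot = 39:

Initial array: [39, 13, 2, 7, 1, 17, 36, 35, 38]

Pointers start at i = 1, j = 8.
i ends at 9, j ends at 8: the pointers have crossed (j < i), so scanning stops.

Swap pivot arr[0] with arr[8] to place pivot at position 8: [38, 13, 2, 7, 1, 17, 36, 35, 39]
Pivot position: 8

After partitioning with pivot 39, the array becomes [38, 13, 2, 7, 1, 17, 36, 35, 39]. The pivot is placed at index 8. All elements to the left of the pivot are <= 39, and all elements to the right are > 39.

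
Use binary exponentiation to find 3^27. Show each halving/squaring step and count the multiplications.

Computing 3^27 by squaring (build up from 3^1; each line after the first costs one multiplication):

3^1 = 3
3^2 = (3^1)^2 = 3^2 = 9
3^3 = 3 * 3^2 = 3 * 9 = 27
3^6 = (3^3)^2 = 27^2 = 729
3^12 = (3^6)^2 = 729^2 = 531441
3^13 = 3 * 3^12 = 3 * 531441 = 1594323
3^26 = (3^13)^2 = 1594323^2 = 2541865828329
3^27 = 3 * 3^26 = 3 * 2541865828329 = 7625597484987

Result: 7625597484987
Multiplications needed: 7 (7 lines after 3^1)

3^27 = 7625597484987. Using exponentiation by squaring, this requires 7 multiplications. The key idea: if the exponent is even, square the half-power; if odd, multiply by the base once.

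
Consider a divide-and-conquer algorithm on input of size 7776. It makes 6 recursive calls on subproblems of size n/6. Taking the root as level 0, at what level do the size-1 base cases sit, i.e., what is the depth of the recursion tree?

For divide and conquer with division factor 6:

Problem sizes at each level:
Level 0: 7776
Level 1: 1296
Level 2: 216
Level 3: 36
Level 4: 6
Level 5: 1

The root is level 0 and the size-1 base case is level 5 (the tree spans levels 0 through 5, i.e. 6 levels counting the root), so the depth is the number of divisions: log_6(7776) = 5

The recursion tree depth is log_6(7776) = 5. At each level, the problem size is divided by 6, so it takes 5 divisions to reduce to a base case of size 1. The algorithm makes 6 recursive calls at each level.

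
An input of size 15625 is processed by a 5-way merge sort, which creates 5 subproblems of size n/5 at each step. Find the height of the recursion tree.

For divide and conquer with division factor 5:

Problem sizes at each level:
Level 0: 15625
Level 1: 3125
Level 2: 625
Level 3: 125
Level 4: 25
Level 5: 5
Level 6: 1

The root is level 0 and the size-1 base case is level 6 (the tree spans levels 0 through 6, i.e. 7 levels counting the root), so the depth is the number of divisions: log_5(15625) = 6

The recursion tree depth is log_5(15625) = 6. At each level, the problem size is divided by 5, so it takes 6 divisions to reduce to a base case of size 1. The algorithm makes 5 recursive calls at each level.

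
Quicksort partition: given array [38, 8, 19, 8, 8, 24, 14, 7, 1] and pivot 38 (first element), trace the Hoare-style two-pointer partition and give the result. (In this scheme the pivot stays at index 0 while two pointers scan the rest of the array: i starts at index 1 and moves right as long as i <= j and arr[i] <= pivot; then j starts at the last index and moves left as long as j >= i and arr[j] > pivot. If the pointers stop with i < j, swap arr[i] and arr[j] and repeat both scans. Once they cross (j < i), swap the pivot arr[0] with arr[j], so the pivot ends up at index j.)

Hoare-style two-pointer partition with pivot = 38:

Initial array: [38, 8, 19, 8, 8, 24, 14, 7, 1]

Pointers start at i = 1, j = 8.
i ends at 9, j ends at 8: the pointers have crossed (j < i), so scanning stops.

Swap pivot arr[0] with arr[8] to place pivot at position 8: [1, 8, 19, 8, 8, 24, 14, 7, 38]
Pivot position: 8

After partitioning with pivot 38, the array becomes [1, 8, 19, 8, 8, 24, 14, 7, 38]. The pivot is placed at index 8. All elements to the left of the pivot are <= 38, and all elements to the right are > 38.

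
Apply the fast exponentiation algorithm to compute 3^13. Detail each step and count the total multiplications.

Computing 3^13 by squaring (build up from 3^1; each line after the first costs one multiplication):

3^1 = 3
3^2 = (3^1)^2 = 3^2 = 9
3^3 = 3 * 3^2 = 3 * 9 = 27
3^6 = (3^3)^2 = 27^2 = 729
3^12 = (3^6)^2 = 729^2 = 531441
3^13 = 3 * 3^12 = 3 * 531441 = 1594323

Result: 1594323
Multiplications needed: 5 (5 lines after 3^1)

3^13 = 1594323. Using exponentiation by squaring, this requires 5 multiplications. The key idea: if the exponent is even, square the half-power; if odd, multiply by the base once.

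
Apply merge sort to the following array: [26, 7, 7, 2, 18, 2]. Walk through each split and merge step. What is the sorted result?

Merge sort trace:

Split: [26, 7, 7, 2, 18, 2] -> [26, 7, 7] and [2, 18, 2]
  Split: [26, 7, 7] -> [26] and [7, 7]
    Split: [7, 7] -> [7] and [7]
    Merge: [7] + [7] -> [7, 7]
  Merge: [26] + [7, 7] -> [7, 7, 26]
  Split: [2, 18, 2] -> [2] and [18, 2]
    Split: [18, 2] -> [18] and [2]
    Merge: [18] + [2] -> [2, 18]
  Merge: [2] + [2, 18] -> [2, 2, 18]
Merge: [7, 7, 26] + [2, 2, 18] -> [2, 2, 7, 7, 18, 26]

Final sorted array: [2, 2, 7, 7, 18, 26]

The merge sort proceeds by recursively splitting the array and merging sorted halves.
After all merges, the sorted array is [2, 2, 7, 7, 18, 26].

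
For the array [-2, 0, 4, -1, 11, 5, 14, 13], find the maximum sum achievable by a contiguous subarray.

Using Kadane's algorithm on [-2, 0, 4, -1, 11, 5, 14, 13]:

Scanning through the array:
Position 1 (value 0): max_ending_here = 0, max_so_far = 0
Position 2 (value 4): max_ending_here = 4, max_so_far = 4
Position 3 (value -1): max_ending_here = 3, max_so_far = 4
Position 4 (value 11): max_ending_here = 14, max_so_far = 14
Position 5 (value 5): max_ending_here = 19, max_so_far = 19
Position 6 (value 14): max_ending_here = 33, max_so_far = 33
Position 7 (value 13): max_ending_here = 46, max_so_far = 46

Maximum subarray: [0, 4, -1, 11, 5, 14, 13]
Maximum sum: 46

The maximum subarray is [0, 4, -1, 11, 5, 14, 13] with sum 46. This subarray runs from index 1 to index 7.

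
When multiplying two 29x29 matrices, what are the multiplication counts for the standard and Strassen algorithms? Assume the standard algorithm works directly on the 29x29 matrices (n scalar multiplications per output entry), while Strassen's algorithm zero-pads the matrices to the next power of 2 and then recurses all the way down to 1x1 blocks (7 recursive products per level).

Matrix multiplication for 29x29 matrices:

Strassen's algorithm requires power-of-2 dimensions. Pad 29x29 to 32x32 (next power of 2).

Standard algorithm: 29^3 = 24389 multiplications
Strassen's algorithm: 7^(log2(32)) = 7^5 = 16807 multiplications
Savings: 24389 - 16807 = 7582 multiplications

Standard: 24389 multiplications (29^3). Strassen: 16807 multiplications (7^5, after padding to 32x32). Strassen reduces 8 recursive multiplications to 7 at each level.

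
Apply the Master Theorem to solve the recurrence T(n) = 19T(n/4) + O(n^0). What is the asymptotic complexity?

Master Theorem for T(n) = 19T(n/4) + O(n^0):

a = 19, b = 4, c = 0
log_b(a) = log_4(19) = 2.1240

Case 1: c = 0 < log_4(19) = 2.1240
T(n) = O(n^(log_4 19))

For T(n) = 19T(n/4) + O(n^0): log_4(19) = 2.1240. This is Case 1 of the Master Theorem (c < log_b(a), work dominated by leaves), giving O(n^(log_4 19)).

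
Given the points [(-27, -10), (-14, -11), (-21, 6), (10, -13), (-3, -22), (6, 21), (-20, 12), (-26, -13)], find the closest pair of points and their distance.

Computing all pairwise distances among 8 points:

d((-27, -10), (-14, -11)) = 13.0384
d((-27, -10), (-21, 6)) = 17.088
d((-27, -10), (10, -13)) = 37.1214
d((-27, -10), (-3, -22)) = 26.8328
d((-27, -10), (6, 21)) = 45.2769
d((-27, -10), (-20, 12)) = 23.0868
d((-27, -10), (-26, -13)) = 3.1623 <-- minimum
d((-14, -11), (-21, 6)) = 18.3848
d((-14, -11), (10, -13)) = 24.0832
d((-14, -11), (-3, -22)) = 15.5563
d((-14, -11), (6, 21)) = 37.7359
d((-14, -11), (-20, 12)) = 23.7697
d((-14, -11), (-26, -13)) = 12.1655
d((-21, 6), (10, -13)) = 36.3593
d((-21, 6), (-3, -22)) = 33.2866
d((-21, 6), (6, 21)) = 30.8869
d((-21, 6), (-20, 12)) = 6.0828
d((-21, 6), (-26, -13)) = 19.6469
d((10, -13), (-3, -22)) = 15.8114
d((10, -13), (6, 21)) = 34.2345
d((10, -13), (-20, 12)) = 39.0512
d((10, -13), (-26, -13)) = 36.0
d((-3, -22), (6, 21)) = 43.9318
d((-3, -22), (-20, 12)) = 38.0132
d((-3, -22), (-26, -13)) = 24.6982
d((6, 21), (-20, 12)) = 27.5136
d((6, 21), (-26, -13)) = 46.6905
d((-20, 12), (-26, -13)) = 25.7099

Closest pair: (-27, -10) and (-26, -13) with distance 3.1623

The closest pair is (-27, -10) and (-26, -13) with Euclidean distance 3.1623. For 8 points, brute-force pairwise comparison is shown above. For large n, the divide-and-conquer algorithm (sort by x, recurse on halves, check the dividing strip) achieves O(n log n).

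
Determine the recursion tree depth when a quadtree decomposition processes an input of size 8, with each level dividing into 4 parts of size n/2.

For divide and conquer with division factor 2:

Problem sizes at each level:
Level 0: 8
Level 1: 4
Level 2: 2
Level 3: 1

The root is level 0 and the size-1 base case is level 3 (the tree spans levels 0 through 3, i.e. 4 levels counting the root), so the depth is the number of divisions: log_2(8) = 3

The recursion tree depth is log_2(8) = 3. At each level, the problem size is divided by 2, so it takes 3 divisions to reduce to a base case of size 1. The algorithm makes 4 recursive calls at each level.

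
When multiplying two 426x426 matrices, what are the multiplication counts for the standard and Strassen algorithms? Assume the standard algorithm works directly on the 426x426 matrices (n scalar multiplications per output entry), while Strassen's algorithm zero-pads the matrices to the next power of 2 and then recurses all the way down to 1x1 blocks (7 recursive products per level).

Matrix multiplication for 426x426 matrices:

Strassen's algorithm requires power-of-2 dimensions. Pad 426x426 to 512x512 (next power of 2).

Standard algorithm: 426^3 = 77308776 multiplications
Strassen's algorithm: 7^(log2(512)) = 7^9 = 40353607 multiplications
Savings: 77308776 - 40353607 = 36955169 multiplications

Standard: 77308776 multiplications (426^3). Strassen: 40353607 multiplications (7^9, after padding to 512x512). Strassen reduces 8 recursive multiplications to 7 at each level.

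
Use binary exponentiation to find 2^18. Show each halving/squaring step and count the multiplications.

Computing 2^18 by squaring (build up from 2^1; each line after the first costs one multiplication):

2^1 = 2
2^2 = (2^1)^2 = 2^2 = 4
2^4 = (2^2)^2 = 4^2 = 16
2^8 = (2^4)^2 = 16^2 = 256
2^9 = 2 * 2^8 = 2 * 256 = 512
2^18 = (2^9)^2 = 512^2 = 262144

Result: 262144
Multiplications needed: 5 (5 lines after 2^1)

2^18 = 262144. Using exponentiation by squaring, this requires 5 multiplications. The key idea: if the exponent is even, square the half-power; if odd, multiply by the base once.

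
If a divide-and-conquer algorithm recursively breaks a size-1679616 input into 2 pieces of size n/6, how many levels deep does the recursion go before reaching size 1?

For divide and conquer with division factor 6:

Problem sizes at each level:
Level 0: 1679616
Level 1: 279936
Level 2: 46656
Level 3: 7776
Level 4: 1296
Level 5: 216
Level 6: 36
Level 7: 6
Level 8: 1

The root is level 0 and the size-1 base case is level 8 (the tree spans levels 0 through 8, i.e. 9 levels counting the root), so the depth is the number of divisions: log_6(1679616) = 8

The recursion tree depth is log_6(1679616) = 8. At each level, the problem size is divided by 6, so it takes 8 divisions to reduce to a base case of size 1. The algorithm makes 2 recursive calls at each level.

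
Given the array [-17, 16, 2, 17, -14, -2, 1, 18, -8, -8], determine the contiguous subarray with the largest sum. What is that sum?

Using Kadane's algorithm on [-17, 16, 2, 17, -14, -2, 1, 18, -8, -8]:

Scanning through the array:
Position 1 (value 16): max_ending_here = 16, max_so_far = 16
Position 2 (value 2): max_ending_here = 18, max_so_far = 18
Position 3 (value 17): max_ending_here = 35, max_so_far = 35
Position 4 (value -14): max_ending_here = 21, max_so_far = 35
Position 5 (value -2): max_ending_here = 19, max_so_far = 35
Position 6 (value 1): max_ending_here = 20, max_so_far = 35
Position 7 (value 18): max_ending_here = 38, max_so_far = 38
Position 8 (value -8): max_ending_here = 30, max_so_far = 38
Position 9 (value -8): max_ending_here = 22, max_so_far = 38

Maximum subarray: [16, 2, 17, -14, -2, 1, 18]
Maximum sum: 38

The maximum subarray is [16, 2, 17, -14, -2, 1, 18] with sum 38. This subarray runs from index 1 to index 7.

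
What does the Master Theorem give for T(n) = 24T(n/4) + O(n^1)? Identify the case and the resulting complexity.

Master Theorem for T(n) = 24T(n/4) + O(n^1):

a = 24, b = 4, c = 1
log_b(a) = log_4(24) = 2.2925

Case 1: c = 1 < log_4(24) = 2.2925
T(n) = O(n^(log_4 24))

For T(n) = 24T(n/4) + O(n^1): log_4(24) = 2.2925. This is Case 1 of the Master Theorem (c < log_b(a), work dominated by leaves), giving O(n^(log_4 24)).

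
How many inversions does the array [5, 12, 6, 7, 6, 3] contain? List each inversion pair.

Finding inversions in [5, 12, 6, 7, 6, 3]:

(0, 5): arr[0]=5 > arr[5]=3
(1, 2): arr[1]=12 > arr[2]=6
(1, 3): arr[1]=12 > arr[3]=7
(1, 4): arr[1]=12 > arr[4]=6
(1, 5): arr[1]=12 > arr[5]=3
(2, 5): arr[2]=6 > arr[5]=3
(3, 4): arr[3]=7 > arr[4]=6
(3, 5): arr[3]=7 > arr[5]=3
(4, 5): arr[4]=6 > arr[5]=3

Total inversions: 9

The array has 9 inversion(s): (0,5), (1,2), (1,3), (1,4), (1,5), (2,5), (3,4), (3,5), (4,5). Each pair (i,j) satisfies i < j and arr[i] > arr[j].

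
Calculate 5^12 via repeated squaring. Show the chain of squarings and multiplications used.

Computing 5^12 by squaring (build up from 5^1; each line after the first costs one multiplication):

5^1 = 5
5^2 = (5^1)^2 = 5^2 = 25
5^3 = 5 * 5^2 = 5 * 25 = 125
5^6 = (5^3)^2 = 125^2 = 15625
5^12 = (5^6)^2 = 15625^2 = 244140625

Result: 244140625
Multiplications needed: 4 (4 lines after 5^1)

5^12 = 244140625. Using exponentiation by squaring, this requires 4 multiplications. The key idea: if the exponent is even, square the half-power; if odd, multiply by the base once.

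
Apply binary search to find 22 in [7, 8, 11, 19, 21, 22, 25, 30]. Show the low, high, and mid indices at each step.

Binary search for 22 in [7, 8, 11, 19, 21, 22, 25, 30]:

lo=0, hi=7, mid=3, arr[mid]=19 -> 19 < 22, search right half
lo=4, hi=7, mid=5, arr[mid]=22 -> Found target at index 5!

Binary search finds 22 at index 5 after 2 comparisons. The search repeatedly halves the search space by comparing with the middle element.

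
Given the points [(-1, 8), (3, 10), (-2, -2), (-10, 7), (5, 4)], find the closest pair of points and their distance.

Computing all pairwise distances among 5 points:

d((-1, 8), (3, 10)) = 4.4721 <-- minimum
d((-1, 8), (-2, -2)) = 10.0499
d((-1, 8), (-10, 7)) = 9.0554
d((-1, 8), (5, 4)) = 7.2111
d((3, 10), (-2, -2)) = 13.0
d((3, 10), (-10, 7)) = 13.3417
d((3, 10), (5, 4)) = 6.3246
d((-2, -2), (-10, 7)) = 12.0416
d((-2, -2), (5, 4)) = 9.2195
d((-10, 7), (5, 4)) = 15.2971

Closest pair: (-1, 8) and (3, 10) with distance 4.4721

The closest pair is (-1, 8) and (3, 10) with Euclidean distance 4.4721. For 5 points, brute-force pairwise comparison is shown above. For large n, the divide-and-conquer algorithm (sort by x, recurse on halves, check the dividing strip) achieves O(n log n).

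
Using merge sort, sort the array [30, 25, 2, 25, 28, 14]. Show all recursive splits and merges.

Merge sort trace:

Split: [30, 25, 2, 25, 28, 14] -> [30, 25, 2] and [25, 28, 14]
  Split: [30, 25, 2] -> [30] and [25, 2]
    Split: [25, 2] -> [25] and [2]
    Merge: [25] + [2] -> [2, 25]
  Merge: [30] + [2, 25] -> [2, 25, 30]
  Split: [25, 28, 14] -> [25] and [28, 14]
    Split: [28, 14] -> [28] and [14]
    Merge: [28] + [14] -> [14, 28]
  Merge: [25] + [14, 28] -> [14, 25, 28]
Merge: [2, 25, 30] + [14, 25, 28] -> [2, 14, 25, 25, 28, 30]

Final sorted array: [2, 14, 25, 25, 28, 30]

The merge sort proceeds by recursively splitting the array and merging sorted halves.
After all merges, the sorted array is [2, 14, 25, 25, 28, 30].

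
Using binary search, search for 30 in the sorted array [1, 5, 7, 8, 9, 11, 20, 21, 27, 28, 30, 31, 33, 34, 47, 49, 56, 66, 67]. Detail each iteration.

Binary search for 30 in [1, 5, 7, 8, 9, 11, 20, 21, 27, 28, 30, 31, 33, 34, 47, 49, 56, 66, 67]:

lo=0, hi=18, mid=9, arr[mid]=28 -> 28 < 30, search right half
lo=10, hi=18, mid=14, arr[mid]=47 -> 47 > 30, search left half
lo=10, hi=13, mid=11, arr[mid]=31 -> 31 > 30, search left half
lo=10, hi=10, mid=10, arr[mid]=30 -> Found target at index 10!

Binary search finds 30 at index 10 after 4 comparisons. The search repeatedly halves the search space by comparing with the middle element.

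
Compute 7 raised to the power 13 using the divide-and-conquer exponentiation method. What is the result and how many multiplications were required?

Computing 7^13 by squaring (build up from 7^1; each line after the first costs one multiplication):

7^1 = 7
7^2 = (7^1)^2 = 7^2 = 49
7^3 = 7 * 7^2 = 7 * 49 = 343
7^6 = (7^3)^2 = 343^2 = 117649
7^12 = (7^6)^2 = 117649^2 = 13841287201
7^13 = 7 * 7^12 = 7 * 13841287201 = 96889010407

Result: 96889010407
Multiplications needed: 5 (5 lines after 7^1)

7^13 = 96889010407. Using exponentiation by squaring, this requires 5 multiplications. The key idea: if the exponent is even, square the half-power; if odd, multiply by the base once.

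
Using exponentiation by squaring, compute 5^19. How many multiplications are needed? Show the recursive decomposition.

Computing 5^19 by squaring (build up from 5^1; each line after the first costs one multiplication):

5^1 = 5
5^2 = (5^1)^2 = 5^2 = 25
5^4 = (5^2)^2 = 25^2 = 625
5^8 = (5^4)^2 = 625^2 = 390625
5^9 = 5 * 5^8 = 5 * 390625 = 1953125
5^18 = (5^9)^2 = 1953125^2 = 3814697265625
5^19 = 5 * 5^18 = 5 * 3814697265625 = 19073486328125

Result: 19073486328125
Multiplications needed: 6 (6 lines after 5^1)

5^19 = 19073486328125. Using exponentiation by squaring, this requires 6 multiplications. The key idea: if the exponent is even, square the half-power; if odd, multiply by the base once.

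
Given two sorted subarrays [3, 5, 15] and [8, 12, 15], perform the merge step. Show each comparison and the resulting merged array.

Merging process:

Compare 3 vs 8: take 3 from left. Merged: [3]
Compare 5 vs 8: take 5 from left. Merged: [3, 5]
Compare 15 vs 8: take 8 from right. Merged: [3, 5, 8]
Compare 15 vs 12: take 12 from right. Merged: [3, 5, 8, 12]
Compare 15 vs 15: take 15 from left. Merged: [3, 5, 8, 12, 15]
Append remaining from right: [15]. Merged: [3, 5, 8, 12, 15, 15]

Final merged array: [3, 5, 8, 12, 15, 15]
Total comparisons: 5

The merged array is [3, 5, 8, 12, 15, 15], requiring 5 comparisons. The merge step runs in O(n) time where n is the total number of elements.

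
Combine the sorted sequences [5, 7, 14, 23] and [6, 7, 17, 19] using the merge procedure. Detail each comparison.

Merging process:

Compare 5 vs 6: take 5 from left. Merged: [5]
Compare 7 vs 6: take 6 from right. Merged: [5, 6]
Compare 7 vs 7: take 7 from left. Merged: [5, 6, 7]
Compare 14 vs 7: take 7 from right. Merged: [5, 6, 7, 7]
Compare 14 vs 17: take 14 from left. Merged: [5, 6, 7, 7, 14]
Compare 23 vs 17: take 17 from right. Merged: [5, 6, 7, 7, 14, 17]
Compare 23 vs 19: take 19 from right. Merged: [5, 6, 7, 7, 14, 17, 19]
Append remaining from left: [23]. Merged: [5, 6, 7, 7, 14, 17, 19, 23]

Final merged array: [5, 6, 7, 7, 14, 17, 19, 23]
Total comparisons: 7

The merged array is [5, 6, 7, 7, 14, 17, 19, 23], requiring 7 comparisons. The merge step runs in O(n) time where n is the total number of elements.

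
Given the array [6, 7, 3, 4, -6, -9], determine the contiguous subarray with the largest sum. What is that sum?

Using Kadane's algorithm on [6, 7, 3, 4, -6, -9]:

Scanning through the array:
Position 1 (value 7): max_ending_here = 13, max_so_far = 13
Position 2 (value 3): max_ending_here = 16, max_so_far = 16
Position 3 (value 4): max_ending_here = 20, max_so_far = 20
Position 4 (value -6): max_ending_here = 14, max_so_far = 20
Position 5 (value -9): max_ending_here = 5, max_so_far = 20

Maximum subarray: [6, 7, 3, 4]
Maximum sum: 20

The maximum subarray is [6, 7, 3, 4] with sum 20. This subarray runs from index 0 to index 3.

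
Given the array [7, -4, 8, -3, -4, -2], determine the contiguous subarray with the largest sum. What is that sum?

Using Kadane's algorithm on [7, -4, 8, -3, -4, -2]:

Scanning through the array:
Position 1 (value -4): max_ending_here = 3, max_so_far = 7
Position 2 (value 8): max_ending_here = 11, max_so_far = 11
Position 3 (value -3): max_ending_here = 8, max_so_far = 11
Position 4 (value -4): max_ending_here = 4, max_so_far = 11
Position 5 (value -2): max_ending_here = 2, max_so_far = 11

Maximum subarray: [7, -4, 8]
Maximum sum: 11

The maximum subarray is [7, -4, 8] with sum 11. This subarray runs from index 0 to index 2.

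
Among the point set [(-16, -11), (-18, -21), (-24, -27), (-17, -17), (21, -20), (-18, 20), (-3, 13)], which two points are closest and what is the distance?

Computing all pairwise distances among 7 points:

d((-16, -11), (-18, -21)) = 10.198
d((-16, -11), (-24, -27)) = 17.8885
d((-16, -11), (-17, -17)) = 6.0828
d((-16, -11), (21, -20)) = 38.0789
d((-16, -11), (-18, 20)) = 31.0644
d((-16, -11), (-3, 13)) = 27.2947
d((-18, -21), (-24, -27)) = 8.4853
d((-18, -21), (-17, -17)) = 4.1231 <-- minimum
d((-18, -21), (21, -20)) = 39.0128
d((-18, -21), (-18, 20)) = 41.0
d((-18, -21), (-3, 13)) = 37.1618
d((-24, -27), (-17, -17)) = 12.2066
d((-24, -27), (21, -20)) = 45.5412
d((-24, -27), (-18, 20)) = 47.3814
d((-24, -27), (-3, 13)) = 45.1774
d((-17, -17), (21, -20)) = 38.1182
d((-17, -17), (-18, 20)) = 37.0135
d((-17, -17), (-3, 13)) = 33.1059
d((21, -20), (-18, 20)) = 55.8659
d((21, -20), (-3, 13)) = 40.8044
d((-18, 20), (-3, 13)) = 16.5529

Closest pair: (-18, -21) and (-17, -17) with distance 4.1231

The closest pair is (-18, -21) and (-17, -17) with Euclidean distance 4.1231. For 7 points, brute-force pairwise comparison is shown above. For large n, the divide-and-conquer algorithm (sort by x, recurse on halves, check the dividing strip) achieves O(n log n).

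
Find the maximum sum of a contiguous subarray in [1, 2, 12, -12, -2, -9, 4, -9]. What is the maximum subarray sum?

Using Kadane's algorithm on [1, 2, 12, -12, -2, -9, 4, -9]:

Scanning through the array:
Position 1 (value 2): max_ending_here = 3, max_so_far = 3
Position 2 (value 12): max_ending_here = 15, max_so_far = 15
Position 3 (value -12): max_ending_here = 3, max_so_far = 15
Position 4 (value -2): max_ending_here = 1, max_so_far = 15
Position 5 (value -9): max_ending_here = -8, max_so_far = 15
Position 6 (value 4): max_ending_here = 4, max_so_far = 15
Position 7 (value -9): max_ending_here = -5, max_so_far = 15

Maximum subarray: [1, 2, 12]
Maximum sum: 15

The maximum subarray is [1, 2, 12] with sum 15. This subarray runs from index 0 to index 2.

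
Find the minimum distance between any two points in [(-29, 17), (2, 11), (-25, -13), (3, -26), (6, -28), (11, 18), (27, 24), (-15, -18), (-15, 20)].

Computing all pairwise distances among 9 points:

d((-29, 17), (2, 11)) = 31.5753
d((-29, 17), (-25, -13)) = 30.2655
d((-29, 17), (3, -26)) = 53.6004
d((-29, 17), (6, -28)) = 57.0088
d((-29, 17), (11, 18)) = 40.0125
d((-29, 17), (27, 24)) = 56.4358
d((-29, 17), (-15, -18)) = 37.6962
d((-29, 17), (-15, 20)) = 14.3178
d((2, 11), (-25, -13)) = 36.1248
d((2, 11), (3, -26)) = 37.0135
d((2, 11), (6, -28)) = 39.2046
d((2, 11), (11, 18)) = 11.4018
d((2, 11), (27, 24)) = 28.178
d((2, 11), (-15, -18)) = 33.6155
d((2, 11), (-15, 20)) = 19.2354
d((-25, -13), (3, -26)) = 30.8707
d((-25, -13), (6, -28)) = 34.4384
d((-25, -13), (11, 18)) = 47.5079
d((-25, -13), (27, 24)) = 63.8201
d((-25, -13), (-15, -18)) = 11.1803
d((-25, -13), (-15, 20)) = 34.4819
d((3, -26), (6, -28)) = 3.6056 <-- minimum
d((3, -26), (11, 18)) = 44.7214
d((3, -26), (27, 24)) = 55.4617
d((3, -26), (-15, -18)) = 19.6977
d((3, -26), (-15, 20)) = 49.3964
d((6, -28), (11, 18)) = 46.2709
d((6, -28), (27, 24)) = 56.0803
d((6, -28), (-15, -18)) = 23.2594
d((6, -28), (-15, 20)) = 52.3927
d((11, 18), (27, 24)) = 17.088
d((11, 18), (-15, -18)) = 44.4072
d((11, 18), (-15, 20)) = 26.0768
d((27, 24), (-15, -18)) = 59.397
d((27, 24), (-15, 20)) = 42.19
d((-15, -18), (-15, 20)) = 38.0

Closest pair: (3, -26) and (6, -28) with distance 3.6056

The closest pair is (3, -26) and (6, -28) with Euclidean distance 3.6056. For 9 points, brute-force pairwise comparison is shown above. For large n, the divide-and-conquer algorithm (sort by x, recurse on halves, check the dividing strip) achieves O(n log n).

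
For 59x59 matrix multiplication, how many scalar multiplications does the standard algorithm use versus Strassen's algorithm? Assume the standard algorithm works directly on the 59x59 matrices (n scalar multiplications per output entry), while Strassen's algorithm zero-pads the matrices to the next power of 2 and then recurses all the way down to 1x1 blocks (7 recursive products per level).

Matrix multiplication for 59x59 matrices:

Strassen's algorithm requires power-of-2 dimensions. Pad 59x59 to 64x64 (next power of 2).

Standard algorithm: 59^3 = 205379 multiplications
Strassen's algorithm: 7^(log2(64)) = 7^6 = 117649 multiplications
Savings: 205379 - 117649 = 87730 multiplications

Standard: 205379 multiplications (59^3). Strassen: 117649 multiplications (7^6, after padding to 64x64). Strassen reduces 8 recursive multiplications to 7 at each level.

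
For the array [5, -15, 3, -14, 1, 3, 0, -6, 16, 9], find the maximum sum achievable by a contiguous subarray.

Using Kadane's algorithm on [5, -15, 3, -14, 1, 3, 0, -6, 16, 9]:

Scanning through the array:
Position 1 (value -15): max_ending_here = -10, max_so_far = 5
Position 2 (value 3): max_ending_here = 3, max_so_far = 5
Position 3 (value -14): max_ending_here = -11, max_so_far = 5
Position 4 (value 1): max_ending_here = 1, max_so_far = 5
Position 5 (value 3): max_ending_here = 4, max_so_far = 5
Position 6 (value 0): max_ending_here = 4, max_so_far = 5
Position 7 (value -6): max_ending_here = -2, max_so_far = 5
Position 8 (value 16): max_ending_here = 16, max_so_far = 16
Position 9 (value 9): max_ending_here = 25, max_so_far = 25

Maximum subarray: [16, 9]
Maximum sum: 25

The maximum subarray is [16, 9] with sum 25. This subarray runs from index 8 to index 9.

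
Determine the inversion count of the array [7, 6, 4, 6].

Finding inversions in [7, 6, 4, 6]:

(0, 1): arr[0]=7 > arr[1]=6
(0, 2): arr[0]=7 > arr[2]=4
(0, 3): arr[0]=7 > arr[3]=6
(1, 2): arr[1]=6 > arr[2]=4

Total inversions: 4

The array has 4 inversion(s): (0,1), (0,2), (0,3), (1,2). Each pair (i,j) satisfies i < j and arr[i] > arr[j].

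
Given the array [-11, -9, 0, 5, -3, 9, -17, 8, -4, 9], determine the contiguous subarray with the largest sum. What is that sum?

Using Kadane's algorithm on [-11, -9, 0, 5, -3, 9, -17, 8, -4, 9]:

Scanning through the array:
Position 1 (value -9): max_ending_here = -9, max_so_far = -9
Position 2 (value 0): max_ending_here = 0, max_so_far = 0
Position 3 (value 5): max_ending_here = 5, max_so_far = 5
Position 4 (value -3): max_ending_here = 2, max_so_far = 5
Position 5 (value 9): max_ending_here = 11, max_so_far = 11
Position 6 (value -17): max_ending_here = -6, max_so_far = 11
Position 7 (value 8): max_ending_here = 8, max_so_far = 11
Position 8 (value -4): max_ending_here = 4, max_so_far = 11
Position 9 (value 9): max_ending_here = 13, max_so_far = 13

Maximum subarray: [8, -4, 9]
Maximum sum: 13

The maximum subarray is [8, -4, 9] with sum 13. This subarray runs from index 7 to index 9.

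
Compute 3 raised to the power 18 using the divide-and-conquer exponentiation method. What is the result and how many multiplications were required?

Computing 3^18 by squaring (build up from 3^1; each line after the first costs one multiplication):

3^1 = 3
3^2 = (3^1)^2 = 3^2 = 9
3^4 = (3^2)^2 = 9^2 = 81
3^8 = (3^4)^2 = 81^2 = 6561
3^9 = 3 * 3^8 = 3 * 6561 = 19683
3^18 = (3^9)^2 = 19683^2 = 387420489

Result: 387420489
Multiplications needed: 5 (5 lines after 3^1)

3^18 = 387420489. Using exponentiation by squaring, this requires 5 multiplications. The key idea: if the exponent is even, square the half-power; if odd, multiply by the base once.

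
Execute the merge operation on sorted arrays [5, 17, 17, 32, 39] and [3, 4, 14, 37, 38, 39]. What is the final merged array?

Merging process:

Compare 5 vs 3: take 3 from right. Merged: [3]
Compare 5 vs 4: take 4 from right. Merged: [3, 4]
Compare 5 vs 14: take 5 from left. Merged: [3, 4, 5]
Compare 17 vs 14: take 14 from right. Merged: [3, 4, 5, 14]
Compare 17 vs 37: take 17 from left. Merged: [3, 4, 5, 14, 17]
Compare 17 vs 37: take 17 from left. Merged: [3, 4, 5, 14, 17, 17]
Compare 32 vs 37: take 32 from left. Merged: [3, 4, 5, 14, 17, 17, 32]
Compare 39 vs 37: take 37 from right. Merged: [3, 4, 5, 14, 17, 17, 32, 37]
Compare 39 vs 38: take 38 from right. Merged: [3, 4, 5, 14, 17, 17, 32, 37, 38]
Compare 39 vs 39: take 39 from left. Merged: [3, 4, 5, 14, 17, 17, 32, 37, 38, 39]
Append remaining from right: [39]. Merged: [3, 4, 5, 14, 17, 17, 32, 37, 38, 39, 39]

Final merged array: [3, 4, 5, 14, 17, 17, 32, 37, 38, 39, 39]
Total comparisons: 10

The merged array is [3, 4, 5, 14, 17, 17, 32, 37, 38, 39, 39], requiring 10 comparisons. The merge step runs in O(n) time where n is the total number of elements.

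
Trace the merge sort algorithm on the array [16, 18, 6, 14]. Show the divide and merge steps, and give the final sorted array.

Merge sort trace:

Split: [16, 18, 6, 14] -> [16, 18] and [6, 14]
  Split: [16, 18] -> [16] and [18]
  Merge: [16] + [18] -> [16, 18]
  Split: [6, 14] -> [6] and [14]
  Merge: [6] + [14] -> [6, 14]
Merge: [16, 18] + [6, 14] -> [6, 14, 16, 18]

Final sorted array: [6, 14, 16, 18]

The merge sort proceeds by recursively splitting the array and merging sorted halves.
After all merges, the sorted array is [6, 14, 16, 18].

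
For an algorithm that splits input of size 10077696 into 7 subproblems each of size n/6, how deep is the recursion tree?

For divide and conquer with division factor 6:

Problem sizes at each level:
Level 0: 10077696
Level 1: 1679616
Level 2: 279936
Level 3: 46656
Level 4: 7776
Level 5: 1296
Level 6: 216
Level 7: 36
Level 8: 6
Level 9: 1

The root is level 0 and the size-1 base case is level 9 (the tree spans levels 0 through 9, i.e. 10 levels counting the root), so the depth is the number of divisions: log_6(10077696) = 9

The recursion tree depth is log_6(10077696) = 9. At each level, the problem size is divided by 6, so it takes 9 divisions to reduce to a base case of size 1. The algorithm makes 7 recursive calls at each level.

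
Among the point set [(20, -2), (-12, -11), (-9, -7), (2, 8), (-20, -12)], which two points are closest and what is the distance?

Computing all pairwise distances among 5 points:

d((20, -2), (-12, -11)) = 33.2415
d((20, -2), (-9, -7)) = 29.4279
d((20, -2), (2, 8)) = 20.5913
d((20, -2), (-20, -12)) = 41.2311
d((-12, -11), (-9, -7)) = 5.0 <-- minimum
d((-12, -11), (2, 8)) = 23.6008
d((-12, -11), (-20, -12)) = 8.0623
d((-9, -7), (2, 8)) = 18.6011
d((-9, -7), (-20, -12)) = 12.083
d((2, 8), (-20, -12)) = 29.7321

Closest pair: (-12, -11) and (-9, -7) with distance 5.0

The closest pair is (-12, -11) and (-9, -7) with Euclidean distance 5.0. For 5 points, brute-force pairwise comparison is shown above. For large n, the divide-and-conquer algorithm (sort by x, recurse on halves, check the dividing strip) achieves O(n log n).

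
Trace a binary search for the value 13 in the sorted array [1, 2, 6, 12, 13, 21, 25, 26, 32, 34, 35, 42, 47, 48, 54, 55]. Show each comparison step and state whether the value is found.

Binary search for 13 in [1, 2, 6, 12, 13, 21, 25, 26, 32, 34, 35, 42, 47, 48, 54, 55]:

lo=0, hi=15, mid=7, arr[mid]=26 -> 26 > 13, search left half
lo=0, hi=6, mid=3, arr[mid]=12 -> 12 < 13, search right half
lo=4, hi=6, mid=5, arr[mid]=21 -> 21 > 13, search left half
lo=4, hi=4, mid=4, arr[mid]=13 -> Found target at index 4!

Binary search finds 13 at index 4 after 4 comparisons. The search repeatedly halves the search space by comparing with the middle element.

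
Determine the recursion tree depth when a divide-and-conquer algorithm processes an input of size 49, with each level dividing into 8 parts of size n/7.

For divide and conquer with division factor 7:

Problem sizes at each level:
Level 0: 49
Level 1: 7
Level 2: 1

The root is level 0 and the size-1 base case is level 2 (the tree spans levels 0 through 2, i.e. 3 levels counting the root), so the depth is the number of divisions: log_7(49) = 2

The recursion tree depth is log_7(49) = 2. At each level, the problem size is divided by 7, so it takes 2 divisions to reduce to a base case of size 1. The algorithm makes 8 recursive calls at each level.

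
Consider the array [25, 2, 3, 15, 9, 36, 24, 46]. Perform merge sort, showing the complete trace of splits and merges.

Merge sort trace:

Split: [25, 2, 3, 15, 9, 36, 24, 46] -> [25, 2, 3, 15] and [9, 36, 24, 46]
  Split: [25, 2, 3, 15] -> [25, 2] and [3, 15]
    Split: [25, 2] -> [25] and [2]
    Merge: [25] + [2] -> [2, 25]
    Split: [3, 15] -> [3] and [15]
    Merge: [3] + [15] -> [3, 15]
  Merge: [2, 25] + [3, 15] -> [2, 3, 15, 25]
  Split: [9, 36, 24, 46] -> [9, 36] and [24, 46]
    Split: [9, 36] -> [9] and [36]
    Merge: [9] + [36] -> [9, 36]
    Split: [24, 46] -> [24] and [46]
    Merge: [24] + [46] -> [24, 46]
  Merge: [9, 36] + [24, 46] -> [9, 24, 36, 46]
Merge: [2, 3, 15, 25] + [9, 24, 36, 46] -> [2, 3, 9, 15, 24, 25, 36, 46]

Final sorted array: [2, 3, 9, 15, 24, 25, 36, 46]

The merge sort proceeds by recursively splitting the array and merging sorted halves.
After all merges, the sorted array is [2, 3, 9, 15, 24, 25, 36, 46].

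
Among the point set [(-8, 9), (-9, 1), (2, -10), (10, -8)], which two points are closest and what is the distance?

Computing all pairwise distances among 4 points:

d((-8, 9), (-9, 1)) = 8.0623 <-- minimum
d((-8, 9), (2, -10)) = 21.4709
d((-8, 9), (10, -8)) = 24.7588
d((-9, 1), (2, -10)) = 15.5563
d((-9, 1), (10, -8)) = 21.0238
d((2, -10), (10, -8)) = 8.2462

Closest pair: (-8, 9) and (-9, 1) with distance 8.0623

The closest pair is (-8, 9) and (-9, 1) with Euclidean distance 8.0623. For 4 points, brute-force pairwise comparison is shown above. For large n, the divide-and-conquer algorithm (sort by x, recurse on halves, check the dividing strip) achieves O(n log n).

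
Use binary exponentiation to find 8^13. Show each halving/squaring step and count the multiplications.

Computing 8^13 by squaring (build up from 8^1; each line after the first costs one multiplication):

8^1 = 8
8^2 = (8^1)^2 = 8^2 = 64
8^3 = 8 * 8^2 = 8 * 64 = 512
8^6 = (8^3)^2 = 512^2 = 262144
8^12 = (8^6)^2 = 262144^2 = 68719476736
8^13 = 8 * 8^12 = 8 * 68719476736 = 549755813888

Result: 549755813888
Multiplications needed: 5 (5 lines after 8^1)

8^13 = 549755813888. Using exponentiation by squaring, this requires 5 multiplications. The key idea: if the exponent is even, square the half-power; if odd, multiply by the base once.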